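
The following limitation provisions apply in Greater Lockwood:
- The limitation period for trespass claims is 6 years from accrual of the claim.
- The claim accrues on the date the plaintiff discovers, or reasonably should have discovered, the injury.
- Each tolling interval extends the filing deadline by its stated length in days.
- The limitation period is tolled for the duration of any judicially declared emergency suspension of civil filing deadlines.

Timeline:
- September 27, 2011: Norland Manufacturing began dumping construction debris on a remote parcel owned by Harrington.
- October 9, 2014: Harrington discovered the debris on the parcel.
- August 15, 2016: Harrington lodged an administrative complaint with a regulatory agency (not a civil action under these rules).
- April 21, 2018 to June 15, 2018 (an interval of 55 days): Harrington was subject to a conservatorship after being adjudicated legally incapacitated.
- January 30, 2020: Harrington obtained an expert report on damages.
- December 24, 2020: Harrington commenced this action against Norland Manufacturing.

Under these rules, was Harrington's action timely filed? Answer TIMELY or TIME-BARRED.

Under the discovery rule, the claim accrued on October 9, 2014, when Harrington discovered the injury — not on the September 27, 2011 date of the underlying act.
Adding the 6 years base period to October 9, 2014 gives a deadline of October 9, 2020, before any tolling.
No stated provision tolls the period for the plaintiff's incapacity, so the interval from April 21, 2018 to June 15, 2018 has no effect on the deadline.
None of the other events listed affects the running of the period under the stated rules.
Harrington filed on December 24, 2020, after the October 9, 2020 deadline, so the action is time-barred.

TIME-BARRED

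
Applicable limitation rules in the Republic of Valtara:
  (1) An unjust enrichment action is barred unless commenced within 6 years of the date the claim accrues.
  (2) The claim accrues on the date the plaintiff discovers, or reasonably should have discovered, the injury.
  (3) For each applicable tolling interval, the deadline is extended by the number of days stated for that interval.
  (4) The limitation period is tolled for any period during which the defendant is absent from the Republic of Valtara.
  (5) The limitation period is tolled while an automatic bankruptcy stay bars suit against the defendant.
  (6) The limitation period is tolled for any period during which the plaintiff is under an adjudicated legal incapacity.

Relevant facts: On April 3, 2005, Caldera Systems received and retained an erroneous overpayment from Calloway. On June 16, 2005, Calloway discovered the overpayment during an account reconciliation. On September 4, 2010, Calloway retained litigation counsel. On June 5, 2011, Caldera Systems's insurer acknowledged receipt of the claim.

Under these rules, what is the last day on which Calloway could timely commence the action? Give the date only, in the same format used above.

June 16, 2011

Accrual is tied to discovery, so the period began on June 16, 2005 rather than on April 3, 2005 when the act occurred.
6 years from June 16, 2005 is June 16, 2011.
None of the other events listed affects the running of the period under the stated rules.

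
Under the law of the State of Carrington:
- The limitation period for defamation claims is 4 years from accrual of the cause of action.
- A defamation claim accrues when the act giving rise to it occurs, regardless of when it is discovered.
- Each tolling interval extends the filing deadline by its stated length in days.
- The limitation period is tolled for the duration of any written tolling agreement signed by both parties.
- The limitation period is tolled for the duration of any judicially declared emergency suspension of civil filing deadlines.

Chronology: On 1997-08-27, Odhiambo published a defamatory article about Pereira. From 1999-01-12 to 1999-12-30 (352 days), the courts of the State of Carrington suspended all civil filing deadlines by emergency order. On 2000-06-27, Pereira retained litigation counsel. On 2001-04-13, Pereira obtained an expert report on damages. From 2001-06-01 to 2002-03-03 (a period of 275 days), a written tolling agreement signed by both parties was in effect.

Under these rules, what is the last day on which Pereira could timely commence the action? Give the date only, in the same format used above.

The claim accrued on 1997-08-27, when the wrongful act occurred.
The untolled deadline — 4 years after 1997-08-27 — is 2001-08-27.
The period was tolled for 352 days by the emergency suspension of filing deadlines (1999-01-12 to 1999-12-30), pushing the deadline to 2002-08-14.
The period was tolled for 275 days by the written tolling agreement (2001-06-01 to 2002-03-03), pushing the deadline to 2003-05-16.
Nothing else in the chronology tolls or restarts the period.

2003-05-16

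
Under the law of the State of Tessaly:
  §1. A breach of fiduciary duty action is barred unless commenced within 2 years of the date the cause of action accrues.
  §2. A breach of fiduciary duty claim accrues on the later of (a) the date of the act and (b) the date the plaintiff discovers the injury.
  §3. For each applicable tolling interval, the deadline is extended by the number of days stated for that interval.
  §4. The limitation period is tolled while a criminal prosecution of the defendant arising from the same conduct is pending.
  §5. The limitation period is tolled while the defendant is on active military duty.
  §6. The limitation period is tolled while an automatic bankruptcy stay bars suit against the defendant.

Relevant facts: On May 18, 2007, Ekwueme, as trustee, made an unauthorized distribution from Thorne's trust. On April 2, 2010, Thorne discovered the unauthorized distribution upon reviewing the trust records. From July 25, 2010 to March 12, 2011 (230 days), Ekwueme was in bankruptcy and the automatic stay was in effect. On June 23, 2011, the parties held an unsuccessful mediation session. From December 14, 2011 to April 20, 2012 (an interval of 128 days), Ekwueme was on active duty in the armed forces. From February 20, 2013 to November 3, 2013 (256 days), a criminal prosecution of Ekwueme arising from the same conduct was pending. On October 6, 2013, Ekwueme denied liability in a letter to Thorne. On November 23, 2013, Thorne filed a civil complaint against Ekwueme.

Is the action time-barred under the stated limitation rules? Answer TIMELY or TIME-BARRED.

TIMELY

Taking the later of the act (May 18, 2007) and discovery (April 2, 2010), the claim accrued on April 2, 2010.
2 years from April 2, 2010 is April 2, 2012.
The automatic bankruptcy stay from July 25, 2010 to March 12, 2011 tolled the period for 230 days, extending the deadline to November 18, 2012.
Because the defendant's active military service ran from December 14, 2011 to April 20, 2012, the deadline is extended by 128 days to March 26, 2013.
The period was tolled for 256 days by the pending criminal prosecution (February 20, 2013 to November 3, 2013), pushing the deadline to December 7, 2013.
Nothing else in the chronology tolls or restarts the period.
Filing on November 23, 2013 beat the December 7, 2013 deadline — the action is timely.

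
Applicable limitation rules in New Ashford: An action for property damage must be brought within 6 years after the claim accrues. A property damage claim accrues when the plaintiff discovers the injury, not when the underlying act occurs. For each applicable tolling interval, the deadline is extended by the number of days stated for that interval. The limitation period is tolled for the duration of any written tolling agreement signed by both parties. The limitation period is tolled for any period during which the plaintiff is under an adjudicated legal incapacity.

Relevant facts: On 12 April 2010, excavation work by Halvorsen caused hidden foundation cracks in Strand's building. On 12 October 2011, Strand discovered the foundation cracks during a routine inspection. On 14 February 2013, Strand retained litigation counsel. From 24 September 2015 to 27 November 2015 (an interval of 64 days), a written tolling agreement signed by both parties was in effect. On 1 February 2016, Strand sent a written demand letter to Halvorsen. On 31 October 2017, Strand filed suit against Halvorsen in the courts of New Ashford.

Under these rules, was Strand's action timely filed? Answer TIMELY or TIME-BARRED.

The claim did not accrue until Strand discovered the injury on 12 October 2011; the 12 April 2010 act date does not start the clock under the stated rule.
6 years from 12 October 2011 is 12 October 2017.
The period was tolled for 64 days by the written tolling agreement (24 September 2015 to 27 November 2015), pushing the deadline to 15 December 2017.
None of the other events listed affects the running of the period under the stated rules.
Filing on 31 October 2017 beat the 15 December 2017 deadline — the action is timely.

TIMELY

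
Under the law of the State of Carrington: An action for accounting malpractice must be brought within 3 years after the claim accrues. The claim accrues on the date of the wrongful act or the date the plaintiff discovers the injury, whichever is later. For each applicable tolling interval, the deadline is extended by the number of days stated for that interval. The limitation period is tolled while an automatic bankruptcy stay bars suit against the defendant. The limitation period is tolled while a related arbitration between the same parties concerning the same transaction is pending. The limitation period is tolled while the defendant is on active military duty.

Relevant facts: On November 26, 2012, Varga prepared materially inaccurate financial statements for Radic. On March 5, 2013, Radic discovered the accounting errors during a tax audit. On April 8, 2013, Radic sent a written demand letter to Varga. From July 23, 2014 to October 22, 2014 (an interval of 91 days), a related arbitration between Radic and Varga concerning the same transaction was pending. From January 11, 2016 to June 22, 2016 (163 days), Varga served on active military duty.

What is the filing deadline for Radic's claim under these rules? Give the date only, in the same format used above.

Taking the later of the act (November 26, 2012) and discovery (March 5, 2013), the claim accrued on March 5, 2013.
Adding the 3 years base period to March 5, 2013 gives a deadline of March 5, 2016, before any tolling.
The period was tolled for 91 days by the pending related arbitration (July 23, 2014 to October 22, 2014), pushing the deadline to June 4, 2016.
Because the defendant's active military service ran from January 11, 2016 to June 22, 2016, the deadline is extended by 163 days to November 14, 2016.
Nothing else in the chronology tolls or restarts the period.

November 14, 2016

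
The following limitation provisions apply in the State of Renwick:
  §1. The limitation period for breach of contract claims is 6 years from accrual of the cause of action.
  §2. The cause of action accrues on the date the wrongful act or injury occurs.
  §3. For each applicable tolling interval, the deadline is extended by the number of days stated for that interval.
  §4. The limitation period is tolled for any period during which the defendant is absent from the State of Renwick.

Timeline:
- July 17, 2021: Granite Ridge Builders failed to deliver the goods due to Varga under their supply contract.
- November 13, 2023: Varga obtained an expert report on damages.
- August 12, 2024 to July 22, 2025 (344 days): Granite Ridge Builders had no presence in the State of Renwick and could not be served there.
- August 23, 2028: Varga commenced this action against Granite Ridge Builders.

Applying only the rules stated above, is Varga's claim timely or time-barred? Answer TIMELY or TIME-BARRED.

The claim accrued on July 17, 2021, when the wrongful act occurred.
The untolled deadline — 6 years after July 17, 2021 — is July 17, 2027.
The period was tolled for 344 days by the defendant's absence from the jurisdiction (August 12, 2024 to July 22, 2025), pushing the deadline to June 25, 2028.
None of the other events listed affects the running of the period under the stated rules.
The August 23, 2028 filing falls after the June 25, 2028 deadline; the claim is time-barred.

TIME-BARRED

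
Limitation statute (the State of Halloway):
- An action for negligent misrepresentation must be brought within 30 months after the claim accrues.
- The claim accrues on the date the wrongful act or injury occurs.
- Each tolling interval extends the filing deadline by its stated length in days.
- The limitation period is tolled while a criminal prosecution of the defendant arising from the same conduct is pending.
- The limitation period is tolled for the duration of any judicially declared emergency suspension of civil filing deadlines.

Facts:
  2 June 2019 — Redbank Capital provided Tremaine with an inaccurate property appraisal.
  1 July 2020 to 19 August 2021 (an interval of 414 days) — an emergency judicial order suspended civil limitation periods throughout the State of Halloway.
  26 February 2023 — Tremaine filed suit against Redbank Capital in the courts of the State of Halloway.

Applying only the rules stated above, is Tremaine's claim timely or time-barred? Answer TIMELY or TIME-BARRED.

The claim accrued on 2 June 2019, when the wrongful act occurred.
The untolled deadline — 30 months after 2 June 2019 — is 2 December 2021.
The emergency suspension of filing deadlines from 1 July 2020 to 19 August 2021 tolled the period for 414 days, extending the deadline to 20 January 2023.
Filing on 26 February 2023 missed the 20 January 2023 deadline — the action is time-barred.

TIME-BARRED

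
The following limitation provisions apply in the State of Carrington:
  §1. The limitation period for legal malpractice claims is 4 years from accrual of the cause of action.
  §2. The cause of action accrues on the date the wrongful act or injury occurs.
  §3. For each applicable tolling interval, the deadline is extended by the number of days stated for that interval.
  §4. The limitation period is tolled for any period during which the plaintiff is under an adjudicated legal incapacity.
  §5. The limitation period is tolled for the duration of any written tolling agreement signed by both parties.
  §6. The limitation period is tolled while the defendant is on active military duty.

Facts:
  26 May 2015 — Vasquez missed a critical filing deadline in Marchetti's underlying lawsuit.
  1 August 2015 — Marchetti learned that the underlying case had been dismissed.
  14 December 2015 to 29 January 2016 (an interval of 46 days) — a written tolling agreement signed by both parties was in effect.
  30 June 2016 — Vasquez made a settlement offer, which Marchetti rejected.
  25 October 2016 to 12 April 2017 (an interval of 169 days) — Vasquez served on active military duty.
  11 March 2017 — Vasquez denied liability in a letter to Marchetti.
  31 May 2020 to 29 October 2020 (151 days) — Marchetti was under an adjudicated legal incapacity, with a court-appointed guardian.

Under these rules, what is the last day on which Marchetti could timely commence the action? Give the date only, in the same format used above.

27 December 2019

The claim accrued on 26 May 2015, when the wrongful act occurred; under the stated occurrence rule the 1 August 2015 discovery does not delay accrual.
Adding the 4 years base period to 26 May 2015 gives a deadline of 26 May 2019, before any tolling.
The written tolling agreement from 14 December 2015 to 29 January 2016 tolled the period for 46 days, extending the deadline to 11 July 2019.
The defendant's active military service from 25 October 2016 to 12 April 2017 tolled the period for 169 days, extending the deadline to 27 December 2019.
By the time the plaintiff's legal incapacity began on 31 May 2020, the limitation period had already expired on 27 December 2019; that interval cannot revive it.
The other events in the timeline have no effect on the limitation period under the stated rules.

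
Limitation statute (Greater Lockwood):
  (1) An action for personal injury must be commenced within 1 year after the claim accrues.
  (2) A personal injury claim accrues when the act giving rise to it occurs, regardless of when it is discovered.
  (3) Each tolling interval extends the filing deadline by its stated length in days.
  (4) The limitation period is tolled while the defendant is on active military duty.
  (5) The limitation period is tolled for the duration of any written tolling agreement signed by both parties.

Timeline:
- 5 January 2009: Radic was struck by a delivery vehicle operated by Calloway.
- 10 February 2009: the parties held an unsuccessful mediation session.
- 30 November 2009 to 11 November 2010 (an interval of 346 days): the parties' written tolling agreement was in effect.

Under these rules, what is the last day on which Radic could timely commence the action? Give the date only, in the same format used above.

The claim accrued on 5 January 2009, when the wrongful act occurred.
The untolled deadline — 1 year after 5 January 2009 — is 5 January 2010.
The period was tolled for 346 days by the written tolling agreement (30 November 2009 to 11 November 2010), pushing the deadline to 17 December 2010.
The other events in the timeline have no effect on the limitation period under the stated rules.

17 December 2010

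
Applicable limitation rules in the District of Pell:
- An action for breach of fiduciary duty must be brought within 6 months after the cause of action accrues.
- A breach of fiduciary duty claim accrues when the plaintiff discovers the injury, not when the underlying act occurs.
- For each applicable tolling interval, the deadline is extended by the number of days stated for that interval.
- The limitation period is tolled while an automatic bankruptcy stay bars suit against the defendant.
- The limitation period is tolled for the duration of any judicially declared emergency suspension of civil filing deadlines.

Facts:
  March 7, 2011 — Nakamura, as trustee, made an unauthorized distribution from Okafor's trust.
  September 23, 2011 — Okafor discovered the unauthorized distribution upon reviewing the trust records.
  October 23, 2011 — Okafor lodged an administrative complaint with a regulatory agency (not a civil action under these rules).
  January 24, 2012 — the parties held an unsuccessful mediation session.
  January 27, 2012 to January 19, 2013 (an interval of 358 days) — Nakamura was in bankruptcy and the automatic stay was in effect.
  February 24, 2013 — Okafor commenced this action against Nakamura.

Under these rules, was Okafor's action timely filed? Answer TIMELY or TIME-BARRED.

Accrual is tied to discovery, so the period began on September 23, 2011 rather than on March 7, 2011 when the act occurred.
6 months from September 23, 2011 is March 23, 2012.
The automatic bankruptcy stay from January 27, 2012 to January 19, 2013 tolled the period for 358 days, extending the deadline to March 16, 2013.
The other events in the timeline have no effect on the limitation period under the stated rules.
Filing on February 24, 2013 beat the March 16, 2013 deadline — the action is timely.

TIMELY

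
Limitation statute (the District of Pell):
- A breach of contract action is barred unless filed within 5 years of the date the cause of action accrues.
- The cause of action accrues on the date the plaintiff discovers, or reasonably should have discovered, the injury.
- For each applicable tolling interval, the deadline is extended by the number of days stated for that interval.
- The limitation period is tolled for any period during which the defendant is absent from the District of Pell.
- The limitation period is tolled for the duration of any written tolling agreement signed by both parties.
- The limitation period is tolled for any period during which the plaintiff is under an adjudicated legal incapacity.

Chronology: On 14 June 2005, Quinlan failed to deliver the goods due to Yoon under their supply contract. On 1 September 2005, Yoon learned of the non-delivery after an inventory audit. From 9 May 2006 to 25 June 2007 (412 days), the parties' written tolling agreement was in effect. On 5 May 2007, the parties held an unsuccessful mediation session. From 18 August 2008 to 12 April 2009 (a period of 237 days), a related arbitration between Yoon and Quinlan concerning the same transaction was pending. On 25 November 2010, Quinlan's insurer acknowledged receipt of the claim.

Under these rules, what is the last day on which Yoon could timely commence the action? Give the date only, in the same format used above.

18 October 2011

Accrual is tied to discovery, so the period began on 1 September 2005 rather than on 14 June 2005 when the act occurred.
5 years from 1 September 2005 is 1 September 2010.
Because the written tolling agreement ran from 9 May 2006 to 25 June 2007, the deadline is extended by 412 days to 18 October 2011.
The pending related arbitration from 18 August 2008 to 12 April 2009 does not toll the period, because no stated rule makes a pending arbitration a tolling event.
Nothing else in the chronology tolls or restarts the period.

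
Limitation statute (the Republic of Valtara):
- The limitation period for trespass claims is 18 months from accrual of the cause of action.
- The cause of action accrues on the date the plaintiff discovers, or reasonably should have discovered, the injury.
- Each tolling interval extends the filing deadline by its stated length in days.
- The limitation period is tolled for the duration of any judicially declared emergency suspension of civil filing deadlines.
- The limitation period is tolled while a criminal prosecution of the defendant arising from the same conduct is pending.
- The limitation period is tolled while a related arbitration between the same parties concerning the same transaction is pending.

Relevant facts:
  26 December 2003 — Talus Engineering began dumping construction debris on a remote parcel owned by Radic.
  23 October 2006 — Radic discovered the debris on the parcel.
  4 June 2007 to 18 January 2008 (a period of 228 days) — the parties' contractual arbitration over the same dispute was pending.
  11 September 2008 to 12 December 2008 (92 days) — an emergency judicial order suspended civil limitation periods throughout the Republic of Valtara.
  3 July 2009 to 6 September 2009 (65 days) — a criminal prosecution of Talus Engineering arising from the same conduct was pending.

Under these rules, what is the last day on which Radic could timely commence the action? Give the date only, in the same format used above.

Under the discovery rule, the claim accrued on 23 October 2006, when Radic discovered the injury — not on the 26 December 2003 date of the underlying act.
18 months from 23 October 2006 is 23 April 2008.
The period was tolled for 228 days by the pending related arbitration (4 June 2007 to 18 January 2008), pushing the deadline to 7 December 2008.
Because the emergency suspension of filing deadlines ran from 11 September 2008 to 12 December 2008, the deadline is extended by 92 days to 9 March 2009.
The pending criminal prosecution starting 3 July 2009 came too late — the period had run on 9 March 2009 — and so does not extend the deadline.

9 March 2009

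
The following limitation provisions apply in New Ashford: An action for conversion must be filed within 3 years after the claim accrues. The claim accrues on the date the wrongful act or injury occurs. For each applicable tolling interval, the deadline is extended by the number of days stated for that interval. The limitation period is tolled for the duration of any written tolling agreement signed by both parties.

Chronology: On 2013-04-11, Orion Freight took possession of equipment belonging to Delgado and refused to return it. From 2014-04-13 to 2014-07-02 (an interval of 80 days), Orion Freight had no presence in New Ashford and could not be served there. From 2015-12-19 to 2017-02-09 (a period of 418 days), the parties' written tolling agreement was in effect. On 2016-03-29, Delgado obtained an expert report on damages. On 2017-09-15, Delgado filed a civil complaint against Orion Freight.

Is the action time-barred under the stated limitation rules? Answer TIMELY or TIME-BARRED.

The claim accrued on 2013-04-11, when the wrongful act occurred.
Adding the 3 years base period to 2013-04-11 gives a deadline of 2016-04-11, before any tolling.
The period was tolled for 418 days by the written tolling agreement (2015-12-19 to 2017-02-09), pushing the deadline to 2017-06-03.
No stated provision tolls the period for the defendant's absence, so the interval from 2014-04-13 to 2014-07-02 has no effect on the deadline.
The other events in the timeline have no effect on the limitation period under the stated rules.
Delgado filed on 2017-09-15, after the 2017-06-03 deadline, so the action is time-barred.

TIME-BARRED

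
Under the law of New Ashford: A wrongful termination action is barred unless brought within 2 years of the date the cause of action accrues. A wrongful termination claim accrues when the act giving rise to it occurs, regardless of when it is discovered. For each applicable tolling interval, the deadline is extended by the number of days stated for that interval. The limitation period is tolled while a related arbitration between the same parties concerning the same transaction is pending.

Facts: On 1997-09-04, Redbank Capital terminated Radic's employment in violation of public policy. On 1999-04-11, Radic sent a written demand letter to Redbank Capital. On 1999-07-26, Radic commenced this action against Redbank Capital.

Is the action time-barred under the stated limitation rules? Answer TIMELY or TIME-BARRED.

TIMELY

The cause of action accrued on 1997-09-04, the date of the act.
2 years from 1997-09-04 is 1999-09-04.
None of the other events listed affects the running of the period under the stated rules.
Filing on 1999-07-26 beat the 1999-09-04 deadline — the action is timely.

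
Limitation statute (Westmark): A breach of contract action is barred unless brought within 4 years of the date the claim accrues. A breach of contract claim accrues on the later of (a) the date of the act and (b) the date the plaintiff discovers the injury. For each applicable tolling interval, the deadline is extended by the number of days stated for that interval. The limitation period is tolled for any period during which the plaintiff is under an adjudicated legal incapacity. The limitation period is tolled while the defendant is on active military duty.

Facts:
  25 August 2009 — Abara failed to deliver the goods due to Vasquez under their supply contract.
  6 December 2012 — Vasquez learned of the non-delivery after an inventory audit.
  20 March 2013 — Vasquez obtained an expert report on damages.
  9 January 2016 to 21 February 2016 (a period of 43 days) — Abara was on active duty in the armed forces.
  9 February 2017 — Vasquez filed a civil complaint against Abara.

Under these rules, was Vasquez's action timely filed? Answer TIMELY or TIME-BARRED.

TIME-BARRED

The claim accrued on 6 December 2012 — the later of the 25 August 2009 act and the 6 December 2012 discovery.
Adding the 4 years base period to 6 December 2012 gives a deadline of 6 December 2016, before any tolling.
Because the defendant's active military service ran from 9 January 2016 to 21 February 2016, the deadline is extended by 43 days to 18 January 2017.
The other events in the timeline have no effect on the limitation period under the stated rules.
The 9 February 2017 filing falls after the 18 January 2017 deadline; the claim is time-barred.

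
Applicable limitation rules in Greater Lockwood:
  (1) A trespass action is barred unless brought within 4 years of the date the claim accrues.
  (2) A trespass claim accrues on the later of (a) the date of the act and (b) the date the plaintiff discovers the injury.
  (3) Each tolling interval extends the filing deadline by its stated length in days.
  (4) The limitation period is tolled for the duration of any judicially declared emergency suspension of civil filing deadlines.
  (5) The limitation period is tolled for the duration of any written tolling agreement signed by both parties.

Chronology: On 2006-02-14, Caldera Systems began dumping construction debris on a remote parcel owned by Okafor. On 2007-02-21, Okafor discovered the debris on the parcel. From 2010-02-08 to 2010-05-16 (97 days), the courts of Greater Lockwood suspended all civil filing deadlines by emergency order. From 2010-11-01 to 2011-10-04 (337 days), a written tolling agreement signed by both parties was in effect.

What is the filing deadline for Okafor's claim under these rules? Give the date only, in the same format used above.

Taking the later of the act (2006-02-14) and discovery (2007-02-21), the claim accrued on 2007-02-21.
4 years from 2007-02-21 is 2011-02-21.
Because the emergency suspension of filing deadlines ran from 2010-02-08 to 2010-05-16, the deadline is extended by 97 days to 2011-05-29.
Because the written tolling agreement ran from 2010-11-01 to 2011-10-04, the deadline is extended by 337 days to 2012-04-30.

2012-04-30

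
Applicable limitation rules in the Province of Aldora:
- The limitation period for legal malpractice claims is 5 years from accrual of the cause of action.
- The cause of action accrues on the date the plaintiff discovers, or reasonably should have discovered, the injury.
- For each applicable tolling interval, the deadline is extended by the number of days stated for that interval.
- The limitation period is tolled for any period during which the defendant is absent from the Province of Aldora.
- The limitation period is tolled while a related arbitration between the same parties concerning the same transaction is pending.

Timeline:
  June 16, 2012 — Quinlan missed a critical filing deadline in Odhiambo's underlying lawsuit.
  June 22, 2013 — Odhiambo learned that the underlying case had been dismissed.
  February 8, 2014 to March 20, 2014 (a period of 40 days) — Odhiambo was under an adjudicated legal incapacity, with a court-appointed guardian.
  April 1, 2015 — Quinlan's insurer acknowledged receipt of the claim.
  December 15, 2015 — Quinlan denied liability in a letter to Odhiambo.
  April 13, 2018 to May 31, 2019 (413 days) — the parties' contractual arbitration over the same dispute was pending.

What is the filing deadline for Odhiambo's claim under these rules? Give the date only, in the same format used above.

Under the discovery rule, the claim accrued on June 22, 2013, when Odhiambo discovered the injury — not on the June 16, 2012 date of the underlying act.
5 years from June 22, 2013 is June 22, 2018.
Because the pending related arbitration ran from April 13, 2018 to May 31, 2019, the deadline is extended by 413 days to August 9, 2019.
The plaintiff's legal incapacity from February 8, 2014 to March 20, 2014 does not toll the period, because no stated rule makes the plaintiff's incapacity a tolling event.
None of the other events listed affects the running of the period under the stated rules.

August 9, 2019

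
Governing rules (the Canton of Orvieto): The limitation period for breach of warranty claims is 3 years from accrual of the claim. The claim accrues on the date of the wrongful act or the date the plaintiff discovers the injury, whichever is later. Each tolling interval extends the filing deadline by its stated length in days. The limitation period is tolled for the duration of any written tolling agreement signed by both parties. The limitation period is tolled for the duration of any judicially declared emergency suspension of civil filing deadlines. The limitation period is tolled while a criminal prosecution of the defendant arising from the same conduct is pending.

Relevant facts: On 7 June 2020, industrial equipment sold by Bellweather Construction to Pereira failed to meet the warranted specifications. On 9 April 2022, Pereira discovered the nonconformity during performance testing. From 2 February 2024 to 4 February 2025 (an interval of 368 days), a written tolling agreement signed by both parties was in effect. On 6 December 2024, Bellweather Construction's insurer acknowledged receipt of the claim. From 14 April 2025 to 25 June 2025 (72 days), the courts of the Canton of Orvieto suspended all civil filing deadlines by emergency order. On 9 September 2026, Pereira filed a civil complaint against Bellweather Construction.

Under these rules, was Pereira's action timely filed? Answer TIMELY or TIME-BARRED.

The claim accrued on 9 April 2022 — the later of the 7 June 2020 act and the 9 April 2022 discovery.
The untolled deadline — 3 years after 9 April 2022 — is 9 April 2025.
The written tolling agreement from 2 February 2024 to 4 February 2025 tolled the period for 368 days, extending the deadline to 12 April 2026.
The emergency suspension of filing deadlines from 14 April 2025 to 25 June 2025 tolled the period for 72 days, extending the deadline to 23 June 2026.
Nothing else in the chronology tolls or restarts the period.
Pereira filed on 9 September 2026, after the 23 June 2026 deadline, so the action is time-barred.

TIME-BARRED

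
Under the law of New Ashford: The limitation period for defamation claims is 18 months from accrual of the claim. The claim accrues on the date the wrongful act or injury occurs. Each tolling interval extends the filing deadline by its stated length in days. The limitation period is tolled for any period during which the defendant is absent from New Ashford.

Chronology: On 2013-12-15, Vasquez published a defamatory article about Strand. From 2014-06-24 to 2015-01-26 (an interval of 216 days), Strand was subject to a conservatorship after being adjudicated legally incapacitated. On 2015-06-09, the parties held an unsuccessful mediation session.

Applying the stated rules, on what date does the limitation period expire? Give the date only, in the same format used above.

2015-06-15

The claim accrued on 2013-12-15, the date of the act.
The untolled deadline — 18 months after 2013-12-15 — is 2015-06-15.
No stated provision tolls the period for the plaintiff's incapacity, so the interval from 2014-06-24 to 2015-01-26 has no effect on the deadline.
None of the other events listed affects the running of the period under the stated rules.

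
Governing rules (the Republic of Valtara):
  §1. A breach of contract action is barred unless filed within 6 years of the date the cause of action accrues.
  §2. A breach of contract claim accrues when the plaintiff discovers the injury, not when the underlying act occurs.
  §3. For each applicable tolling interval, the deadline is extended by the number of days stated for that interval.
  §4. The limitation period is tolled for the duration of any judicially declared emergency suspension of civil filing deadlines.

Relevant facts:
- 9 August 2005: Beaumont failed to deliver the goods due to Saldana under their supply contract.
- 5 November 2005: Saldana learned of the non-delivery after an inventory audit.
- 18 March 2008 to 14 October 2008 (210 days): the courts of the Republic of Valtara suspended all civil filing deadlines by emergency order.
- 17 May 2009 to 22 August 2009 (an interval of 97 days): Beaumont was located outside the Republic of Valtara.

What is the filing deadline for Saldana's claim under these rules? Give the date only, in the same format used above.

2 June 2012

The claim did not accrue until Saldana discovered the injury on 5 November 2005; the 9 August 2005 act date does not start the clock under the stated rule.
6 years from 5 November 2005 is 5 November 2011.
The period was tolled for 210 days by the emergency suspension of filing deadlines (18 March 2008 to 14 October 2008), pushing the deadline to 2 June 2012.
Although the defendant's absence ran from 17 May 2009 to 22 August 2009, the stated rules do not make that a tolling event, so it is disregarded.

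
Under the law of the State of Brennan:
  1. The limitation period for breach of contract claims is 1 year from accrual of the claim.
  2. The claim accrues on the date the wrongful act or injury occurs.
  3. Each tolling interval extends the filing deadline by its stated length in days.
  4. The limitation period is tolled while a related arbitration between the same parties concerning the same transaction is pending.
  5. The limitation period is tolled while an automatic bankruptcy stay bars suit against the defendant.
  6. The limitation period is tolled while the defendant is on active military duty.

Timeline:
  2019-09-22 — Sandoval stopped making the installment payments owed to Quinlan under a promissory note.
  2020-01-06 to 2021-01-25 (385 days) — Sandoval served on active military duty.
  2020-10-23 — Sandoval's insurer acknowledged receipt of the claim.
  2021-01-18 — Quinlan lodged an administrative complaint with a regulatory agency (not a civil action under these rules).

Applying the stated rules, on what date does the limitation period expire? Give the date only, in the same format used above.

The limitation period began to run on 2019-09-22.
Adding the 1 year base period to 2019-09-22 gives a deadline of 2020-09-22, before any tolling.
The period was tolled for 385 days by the defendant's active military service (2020-01-06 to 2021-01-25), pushing the deadline to 2021-10-12.
None of the other events listed affects the running of the period under the stated rules.

2021-10-12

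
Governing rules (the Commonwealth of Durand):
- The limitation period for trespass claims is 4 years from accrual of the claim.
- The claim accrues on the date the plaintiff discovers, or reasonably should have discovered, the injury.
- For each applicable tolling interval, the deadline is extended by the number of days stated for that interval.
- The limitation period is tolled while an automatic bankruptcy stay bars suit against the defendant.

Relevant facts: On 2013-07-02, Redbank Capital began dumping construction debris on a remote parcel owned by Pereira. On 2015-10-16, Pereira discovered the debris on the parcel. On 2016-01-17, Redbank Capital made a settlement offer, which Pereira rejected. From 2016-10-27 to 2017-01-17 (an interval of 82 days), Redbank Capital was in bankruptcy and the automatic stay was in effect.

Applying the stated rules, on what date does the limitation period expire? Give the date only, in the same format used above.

Accrual is tied to discovery, so the period began on 2015-10-16 rather than on 2013-07-02 when the act occurred.
Adding the 4 years base period to 2015-10-16 gives a deadline of 2019-10-16, before any tolling.
The period was tolled for 82 days by the automatic bankruptcy stay (2016-10-27 to 2017-01-17), pushing the deadline to 2020-01-06.
None of the other events listed affects the running of the period under the stated rules.

2020-01-06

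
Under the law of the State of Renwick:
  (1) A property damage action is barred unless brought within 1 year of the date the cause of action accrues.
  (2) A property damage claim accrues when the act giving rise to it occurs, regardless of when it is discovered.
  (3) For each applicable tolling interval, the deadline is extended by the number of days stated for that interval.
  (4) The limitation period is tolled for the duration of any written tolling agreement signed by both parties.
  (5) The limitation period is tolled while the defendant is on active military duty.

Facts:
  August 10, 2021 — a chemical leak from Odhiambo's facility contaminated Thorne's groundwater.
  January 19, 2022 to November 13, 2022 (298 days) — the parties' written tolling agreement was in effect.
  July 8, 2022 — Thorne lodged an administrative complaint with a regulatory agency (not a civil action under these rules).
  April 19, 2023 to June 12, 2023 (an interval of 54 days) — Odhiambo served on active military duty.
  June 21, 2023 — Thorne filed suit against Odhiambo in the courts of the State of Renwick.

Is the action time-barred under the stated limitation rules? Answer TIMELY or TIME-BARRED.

TIMELY

The claim accrued on August 10, 2021, when the wrongful act occurred.
The untolled deadline — 1 year after August 10, 2021 — is August 10, 2022.
The written tolling agreement from January 19, 2022 to November 13, 2022 tolled the period for 298 days, extending the deadline to June 4, 2023.
The period was tolled for 54 days by the defendant's active military service (April 19, 2023 to June 12, 2023), pushing the deadline to July 28, 2023.
The other events in the timeline have no effect on the limitation period under the stated rules.
The June 21, 2023 filing precedes the July 28, 2023 deadline; the claim is timely.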